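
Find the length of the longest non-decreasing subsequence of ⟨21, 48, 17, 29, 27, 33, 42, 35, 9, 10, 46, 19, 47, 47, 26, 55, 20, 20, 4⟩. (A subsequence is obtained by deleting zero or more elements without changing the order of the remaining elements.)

8

One longest non-decreasing subsequence is 21, 29, 33, 42, 46, 47, 47, 55 (positions 1,4,6,7,11,13,14,16), of length 8; no longer one exists.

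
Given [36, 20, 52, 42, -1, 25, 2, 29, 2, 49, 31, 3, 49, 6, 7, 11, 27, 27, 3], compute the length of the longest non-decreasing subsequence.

Scanning left to right, the best length ending at each element is: 36→1, 20→1, 52→2, 42→2, -1→1, 25→2, 2→2, 29→3, 2→3, 49→4, 31→4, 3→4, 49→5, 6→5, 7→6, 11→7, 27→8, 27→9, 3→5.
So the longest non-decreasing subsequence has length 9, e.g. -1, 2, 2, 3, 6, 7, 11, 27, 27.

9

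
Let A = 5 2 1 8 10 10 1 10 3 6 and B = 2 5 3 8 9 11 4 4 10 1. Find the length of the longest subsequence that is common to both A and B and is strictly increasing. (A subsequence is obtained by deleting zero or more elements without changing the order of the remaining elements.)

3

A longest common strictly increasing subsequence is 2, 8, 10 (length 3); it appears in order in both A and B, and no longer such subsequence exists.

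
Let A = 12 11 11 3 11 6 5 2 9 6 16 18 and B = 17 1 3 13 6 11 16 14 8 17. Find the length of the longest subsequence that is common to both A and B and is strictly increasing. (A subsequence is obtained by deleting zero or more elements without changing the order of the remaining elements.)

3

A longest common strictly increasing subsequence is 3, 6, 16 (length 3); it appears in order in both A and B, and no longer such subsequence exists.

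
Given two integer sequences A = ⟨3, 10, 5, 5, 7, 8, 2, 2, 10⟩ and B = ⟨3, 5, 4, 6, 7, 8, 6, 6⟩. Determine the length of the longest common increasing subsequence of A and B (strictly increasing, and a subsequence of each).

4

A longest common strictly increasing subsequence is 3, 5, 7, 8 (length 4); it appears in order in both A and B, and no longer such subsequence exists.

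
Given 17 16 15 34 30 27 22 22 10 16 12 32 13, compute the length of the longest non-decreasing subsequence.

Scanning left to right, the best length ending at each element is: 17→1, 16→1, 15→1, 34→2, 30→2, 27→2, 22→2, 22→3, 10→1, 16→2, 12→2, 32→4, 13→3.
So the longest non-decreasing subsequence has length 4, e.g. 17, 22, 22, 32.

4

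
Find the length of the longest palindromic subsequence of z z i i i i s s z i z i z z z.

One longest palindromic subsequence is zziissiizz (positions 1,2,5,6,7,8,10,12,14,15); it reads the same forward and backward, and the interval DP gives dp[1][15] = 10.

10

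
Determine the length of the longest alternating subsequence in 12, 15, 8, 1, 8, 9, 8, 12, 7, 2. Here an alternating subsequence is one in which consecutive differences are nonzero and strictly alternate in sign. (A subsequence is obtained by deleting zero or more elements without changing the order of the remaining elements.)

A longest alternating subsequence is 12, 15, 8, 9, 8, 12, 7 (positions 1,2,3,6,7,8,9); its 6 consecutive differences strictly alternate in sign, and length 7 is optimal.

7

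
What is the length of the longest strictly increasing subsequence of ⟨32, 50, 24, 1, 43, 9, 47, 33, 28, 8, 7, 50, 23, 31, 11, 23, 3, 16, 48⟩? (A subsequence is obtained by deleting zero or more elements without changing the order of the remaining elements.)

Scanning left to right, the best length ending at each element is: 32→1, 50→2, 24→1, 1→1, 43→2, 9→2, 47→3, 33→3, 28→3, 8→2, 7→2, 50→4, 23→3, 31→4, 11→3, 23→4, 3→2, 16→4, 48→5.
So the longest increasing subsequence has length 5, e.g. 1, 9, 28, 31, 48.

5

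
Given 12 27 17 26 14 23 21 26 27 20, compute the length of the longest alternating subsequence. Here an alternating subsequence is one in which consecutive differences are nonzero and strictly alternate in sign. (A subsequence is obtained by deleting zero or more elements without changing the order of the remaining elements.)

9

Track the best alternating length ending on an up-step vs a down-step at each position: up/down = 1/1, 2/1, 2/3, 4/3, 2/5, 6/5, 6/7, 8/3, 8/1, 6/9.
The maximum over both is 9; one such subsequence is 12, 27, 17, 26, 14, 23, 21, 26, 20.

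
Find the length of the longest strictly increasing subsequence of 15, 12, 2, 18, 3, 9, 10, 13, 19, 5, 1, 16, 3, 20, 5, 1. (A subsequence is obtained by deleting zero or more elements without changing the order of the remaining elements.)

7

Let dp[i] be the longest increasing subsequence ending at position i. Then dp = [1, 1, 1, 2, 2, 3, 4, 5, 6, 3, 1, 6, 2, 7, 3, 1].
The maximum is 7; one witness is 2, 3, 9, 10, 13, 19, 20 at positions 3,5,6,7,8,9,14.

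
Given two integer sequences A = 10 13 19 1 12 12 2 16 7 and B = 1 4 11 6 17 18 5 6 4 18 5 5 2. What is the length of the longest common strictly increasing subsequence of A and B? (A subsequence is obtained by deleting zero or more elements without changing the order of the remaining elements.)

2

A longest common strictly increasing subsequence is 1, 2 (length 2); it appears in order in both A and B, and no longer such subsequence exists.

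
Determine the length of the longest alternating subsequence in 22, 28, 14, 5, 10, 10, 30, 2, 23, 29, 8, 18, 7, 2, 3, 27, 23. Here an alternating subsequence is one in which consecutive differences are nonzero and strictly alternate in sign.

11

Track the best alternating length ending on an up-step vs a down-step at each position: up/down = 1/1, 2/1, 1/3, 1/3, 4/3, 4/3, 4/1, 1/5, 6/5, 6/5, 6/7, 8/7, 6/9, 1/9, 10/9, 10/7, 10/11.
The maximum over both is 11; one such subsequence is 22, 28, 5, 10, 2, 23, 8, 18, 7, 27, 23.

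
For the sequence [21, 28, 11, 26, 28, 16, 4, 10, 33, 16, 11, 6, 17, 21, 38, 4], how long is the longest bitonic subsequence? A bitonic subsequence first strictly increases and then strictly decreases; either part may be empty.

One longest bitonic subsequence is 21, 26, 28, 33, 16, 11, 6, 4 (positions 1,4,5,9,10,11,12,16): it rises to 33 then falls. Length 8 is optimal.

8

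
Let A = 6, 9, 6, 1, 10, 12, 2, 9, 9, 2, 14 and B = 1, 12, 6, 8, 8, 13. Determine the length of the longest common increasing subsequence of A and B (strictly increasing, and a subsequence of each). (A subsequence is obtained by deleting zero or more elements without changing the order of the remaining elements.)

For each value that appears in both, track the longest common increasing run ending there.
The best achievable length is 2; one witness is 1, 12 (A-positions 4,6, B-positions 1,2).

2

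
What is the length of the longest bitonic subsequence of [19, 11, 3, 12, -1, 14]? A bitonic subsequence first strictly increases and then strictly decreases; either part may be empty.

4

Let inc[i] be the LIS ending at i and dec[i] the longest strictly decreasing subsequence starting at i. inc = [1, 1, 1, 2, 1, 3], dec = [4, 3, 2, 2, 1, 1].
max_i inc[i]+dec[i]−1 = 4, with one witness 19, 11, 3, -1.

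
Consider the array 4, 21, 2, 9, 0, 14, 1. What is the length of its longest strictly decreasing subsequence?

Let dp[i] be the longest decreasing subsequence ending at position i. Then dp = [1, 1, 2, 2, 3, 2, 3].
The maximum is 3; one witness is 4, 2, 0 at positions 1,3,5.

3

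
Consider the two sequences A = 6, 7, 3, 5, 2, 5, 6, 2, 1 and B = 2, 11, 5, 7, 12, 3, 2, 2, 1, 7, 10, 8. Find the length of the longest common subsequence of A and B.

5

A longest common subsequence is 7, 3, 2, 2, 1 (length 5); the LCS DP confirms no longer common subsequence exists.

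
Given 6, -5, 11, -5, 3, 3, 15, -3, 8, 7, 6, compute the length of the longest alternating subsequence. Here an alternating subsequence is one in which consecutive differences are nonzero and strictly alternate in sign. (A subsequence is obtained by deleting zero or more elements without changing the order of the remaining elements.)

Track the best alternating length ending on an up-step vs a down-step at each position: up/down = 1/1, 1/2, 3/1, 1/4, 5/4, 5/4, 5/1, 5/6, 7/6, 7/8, 7/8.
The maximum over both is 8; one such subsequence is 6, -5, 11, -5, 3, -3, 8, 7.

8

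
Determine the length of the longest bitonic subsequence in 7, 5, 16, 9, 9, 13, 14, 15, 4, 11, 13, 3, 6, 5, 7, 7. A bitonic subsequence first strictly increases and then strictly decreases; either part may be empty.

8

Let inc[i] be the LIS ending at i and dec[i] the longest strictly decreasing subsequence starting at i. inc = [1, 1, 2, 2, 2, 3, 4, 5, 1, 3, 4, 1, 2, 2, 3, 3], dec = [4, 3, 5, 3, 3, 4, 4, 4, 2, 3, 3, 1, 2, 1, 1, 1].
max_i inc[i]+dec[i]−1 = 8, with one witness 7, 9, 13, 14, 15, 13, 6, 5.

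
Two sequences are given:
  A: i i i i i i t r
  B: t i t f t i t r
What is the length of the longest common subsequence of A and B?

4

A longest common subsequence is iitr (length 4); the LCS DP confirms no longer common subsequence exists.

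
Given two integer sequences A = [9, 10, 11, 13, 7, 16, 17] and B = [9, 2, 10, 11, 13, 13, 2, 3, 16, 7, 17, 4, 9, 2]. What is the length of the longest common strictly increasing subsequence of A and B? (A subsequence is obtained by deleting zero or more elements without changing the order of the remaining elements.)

6

A longest common strictly increasing subsequence is 9, 10, 11, 13, 16, 17 (length 6); it appears in order in both A and B, and no longer such subsequence exists.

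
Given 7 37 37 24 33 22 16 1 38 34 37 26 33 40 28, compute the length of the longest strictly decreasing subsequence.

Let dp[i] be the longest decreasing subsequence ending at position i. Then dp = [1, 1, 1, 2, 2, 3, 4, 5, 1, 2, 2, 3, 3, 1, 4].
The maximum is 5; one witness is 37, 24, 22, 16, 1 at positions 2,4,6,7,8.

5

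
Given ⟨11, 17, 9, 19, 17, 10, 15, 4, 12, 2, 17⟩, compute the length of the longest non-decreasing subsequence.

Let dp[i] be the longest non-decreasing subsequence ending at position i. Then dp = [1, 2, 1, 3, 3, 2, 3, 1, 3, 1, 4].
The maximum is 4; one witness is 11, 17, 17, 17 at positions 1,2,5,11.

4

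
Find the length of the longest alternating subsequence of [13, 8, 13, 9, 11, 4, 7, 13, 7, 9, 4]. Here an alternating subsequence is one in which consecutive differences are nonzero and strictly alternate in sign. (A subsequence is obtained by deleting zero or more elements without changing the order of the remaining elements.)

10

Track the best alternating length ending on an up-step vs a down-step at each position: up/down = 1/1, 1/2, 3/1, 3/4, 5/4, 1/6, 7/6, 7/1, 7/8, 9/8, 1/10.
The maximum over both is 10; one such subsequence is 13, 8, 13, 9, 11, 4, 13, 7, 9, 4.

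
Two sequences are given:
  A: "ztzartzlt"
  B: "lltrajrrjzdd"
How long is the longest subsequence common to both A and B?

4

Backtracking the LCS table gives one alignment: t (A2,B3) → a (A4,B5) → r (A5,B8) → z (A7,B10).
So the longest common subsequence has length 4.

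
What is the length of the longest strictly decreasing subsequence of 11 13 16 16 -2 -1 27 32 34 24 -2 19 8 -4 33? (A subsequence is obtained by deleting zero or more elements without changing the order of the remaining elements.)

5

One longest decreasing subsequence is 27, 24, 19, 8, -4 (positions 7,10,12,13,14), of length 5; no longer one exists.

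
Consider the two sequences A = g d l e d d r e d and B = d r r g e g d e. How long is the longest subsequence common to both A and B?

4

Backtracking the LCS table gives one alignment: g (A1,B4) → e (A4,B5) → d (A6,B7) → e (A8,B8).
So the longest common subsequence has length 4.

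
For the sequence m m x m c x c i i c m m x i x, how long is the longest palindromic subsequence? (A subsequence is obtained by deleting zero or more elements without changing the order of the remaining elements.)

8

Using dp[i][j] = 2 + dp[i+1][j−1] if the ends match, else max(dp[i+1][j], dp[i][j−1]):
dp[1][15] = 8. A witness is xxciicxx at positions 3,6,7,8,9,10,13,15.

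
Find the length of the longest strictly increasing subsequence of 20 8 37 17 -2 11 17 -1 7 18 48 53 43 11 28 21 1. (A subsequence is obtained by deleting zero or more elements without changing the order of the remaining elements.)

6

Let dp[i] be the longest increasing subsequence ending at position i. Then dp = [1, 1, 2, 2, 1, 2, 3, 2, 3, 4, 5, 6, 5, 4, 5, 5, 3].
The maximum is 6; one witness is 8, 11, 17, 18, 48, 53 at positions 2,6,7,10,11,12.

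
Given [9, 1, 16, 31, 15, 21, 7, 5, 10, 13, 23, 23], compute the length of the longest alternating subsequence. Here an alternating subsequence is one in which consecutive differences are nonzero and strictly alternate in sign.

Track the best alternating length ending on an up-step vs a down-step at each position: up/down = 1/1, 1/2, 3/1, 3/1, 3/4, 5/4, 3/6, 3/6, 7/6, 7/6, 7/4, 7/4.
The maximum over both is 7; one such subsequence is 9, 1, 16, 15, 21, 7, 10.

7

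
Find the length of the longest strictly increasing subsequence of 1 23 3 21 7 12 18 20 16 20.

Scanning left to right, the best length ending at each element is: 1→1, 23→2, 3→2, 21→3, 7→3, 12→4, 18→5, 20→6, 16→5, 20→6.
So the longest increasing subsequence has length 6, e.g. 1, 3, 7, 12, 18, 20.

6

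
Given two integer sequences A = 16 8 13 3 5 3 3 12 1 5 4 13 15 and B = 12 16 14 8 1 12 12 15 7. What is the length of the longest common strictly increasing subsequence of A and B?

3

For each value that appears in both, track the longest common increasing run ending there.
The best achievable length is 3; one witness is 8, 12, 15 (A-positions 2,8,13, B-positions 4,6,8).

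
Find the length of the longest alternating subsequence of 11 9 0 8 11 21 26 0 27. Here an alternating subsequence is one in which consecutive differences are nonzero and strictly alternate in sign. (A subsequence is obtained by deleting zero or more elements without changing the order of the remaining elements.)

A longest alternating subsequence is 11, 0, 8, 0, 27 (positions 1,3,4,8,9); its 4 consecutive differences strictly alternate in sign, and length 5 is optimal.

5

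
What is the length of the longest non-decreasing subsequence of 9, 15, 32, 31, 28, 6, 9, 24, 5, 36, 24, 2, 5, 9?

Scanning left to right, the best length ending at each element is: 9→1, 15→2, 32→3, 31→3, 28→3, 6→1, 9→2, 24→3, 5→1, 36→4, 24→4, 2→1, 5→2, 9→3.
So the longest non-decreasing subsequence has length 4, e.g. 9, 15, 32, 36.

4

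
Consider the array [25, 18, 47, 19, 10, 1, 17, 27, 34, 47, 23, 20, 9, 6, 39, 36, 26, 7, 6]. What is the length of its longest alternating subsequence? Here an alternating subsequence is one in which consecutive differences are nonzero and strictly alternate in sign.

8

Track the best alternating length ending on an up-step vs a down-step at each position: up/down = 1/1, 1/2, 3/1, 3/4, 1/4, 1/4, 5/4, 5/4, 5/4, 5/1, 5/6, 5/6, 5/6, 5/6, 7/6, 7/8, 7/8, 7/8, 5/8.
The maximum over both is 8; one such subsequence is 25, 18, 47, 19, 27, 23, 39, 36.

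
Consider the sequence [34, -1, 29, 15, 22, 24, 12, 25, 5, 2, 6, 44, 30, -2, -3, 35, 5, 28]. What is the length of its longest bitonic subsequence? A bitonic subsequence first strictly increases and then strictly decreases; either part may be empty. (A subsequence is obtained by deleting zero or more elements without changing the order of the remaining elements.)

Let inc[i] be the LIS ending at i and dec[i] the longest strictly decreasing subsequence starting at i. inc = [1, 1, 2, 2, 3, 4, 2, 5, 2, 2, 3, 6, 6, 1, 1, 7, 3, 6], dec = [8, 3, 7, 6, 6, 6, 5, 5, 4, 3, 3, 4, 3, 2, 1, 2, 1, 1].
max_i inc[i]+dec[i]−1 = 9, with one witness -1, 15, 22, 24, 12, 5, 2, -2, -3.

9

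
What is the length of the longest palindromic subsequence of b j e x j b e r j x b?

7

One longest palindromic subsequence is bxjrjxb (positions 1,4,5,8,9,10,11); it reads the same forward and backward, and the interval DP gives dp[1][11] = 7.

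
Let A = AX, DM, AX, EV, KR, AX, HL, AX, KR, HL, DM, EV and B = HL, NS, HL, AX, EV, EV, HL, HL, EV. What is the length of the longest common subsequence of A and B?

A longest common subsequence is AX, EV, HL, HL, EV (length 5); the LCS DP confirms no longer common subsequence exists.

5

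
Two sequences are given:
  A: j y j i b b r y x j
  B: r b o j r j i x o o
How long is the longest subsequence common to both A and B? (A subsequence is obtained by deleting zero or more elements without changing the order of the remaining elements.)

Backtracking the LCS table gives one alignment: j (A1,B4) → j (A3,B6) → i (A4,B7) → x (A9,B8).
So the longest common subsequence has length 4.

4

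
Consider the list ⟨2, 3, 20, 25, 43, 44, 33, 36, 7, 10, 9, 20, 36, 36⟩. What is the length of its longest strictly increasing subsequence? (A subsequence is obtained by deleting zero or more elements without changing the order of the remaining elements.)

Let dp[i] be the longest increasing subsequence ending at position i. Then dp = [1, 2, 3, 4, 5, 6, 5, 6, 3, 4, 4, 5, 6, 6].
The maximum is 6; one witness is 2, 3, 20, 25, 43, 44 at positions 1,2,3,4,5,6.

6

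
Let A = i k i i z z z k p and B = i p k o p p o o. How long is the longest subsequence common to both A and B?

A longest common subsequence is ikp (length 3); the LCS DP confirms no longer common subsequence exists.

3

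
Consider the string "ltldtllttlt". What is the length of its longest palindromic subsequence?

8

Using dp[i][j] = 2 + dp[i+1][j−1] if the ends match, else max(dp[i+1][j], dp[i][j−1]):
dp[1][11] = 8. A witness is tltlltlt at positions 2,3,5,6,7,9,10,11.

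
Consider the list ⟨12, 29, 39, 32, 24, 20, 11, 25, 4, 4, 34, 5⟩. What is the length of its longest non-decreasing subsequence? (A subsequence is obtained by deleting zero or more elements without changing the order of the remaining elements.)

One longest non-decreasing subsequence is 12, 29, 32, 34 (positions 1,2,4,11), of length 4; no longer one exists.

4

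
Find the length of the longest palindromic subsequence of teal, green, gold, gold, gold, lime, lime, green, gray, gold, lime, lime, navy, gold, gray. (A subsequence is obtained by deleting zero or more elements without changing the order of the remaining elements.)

Using dp[i][j] = 2 + dp[i+1][j−1] if the ends match, else max(dp[i+1][j], dp[i][j−1]):
dp[1][15] = 7. A witness is gold lime lime gold lime lime gold at positions 5,6,7,10,11,12,14.

7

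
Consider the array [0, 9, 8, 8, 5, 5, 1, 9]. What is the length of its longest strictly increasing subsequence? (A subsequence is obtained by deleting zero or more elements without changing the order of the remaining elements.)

3

Let dp[i] be the longest increasing subsequence ending at position i. Then dp = [1, 2, 2, 2, 2, 2, 2, 3].
The maximum is 3; one witness is 0, 8, 9 at positions 1,3,8.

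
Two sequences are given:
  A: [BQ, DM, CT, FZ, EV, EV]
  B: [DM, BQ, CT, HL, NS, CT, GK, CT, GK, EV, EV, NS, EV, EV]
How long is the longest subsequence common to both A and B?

A longest common subsequence is BQ, CT, EV, EV (length 4); the LCS DP confirms no longer common subsequence exists.

4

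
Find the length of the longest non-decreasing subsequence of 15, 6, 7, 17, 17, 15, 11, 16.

One longest non-decreasing subsequence is 6, 7, 17, 17 (positions 2,3,4,5), of length 4; no longer one exists.

4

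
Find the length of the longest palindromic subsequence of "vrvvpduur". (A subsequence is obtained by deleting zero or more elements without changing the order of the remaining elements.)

One longest palindromic subsequence is ruur (positions 2,7,8,9); it reads the same forward and backward, and the interval DP gives dp[1][9] = 4.

4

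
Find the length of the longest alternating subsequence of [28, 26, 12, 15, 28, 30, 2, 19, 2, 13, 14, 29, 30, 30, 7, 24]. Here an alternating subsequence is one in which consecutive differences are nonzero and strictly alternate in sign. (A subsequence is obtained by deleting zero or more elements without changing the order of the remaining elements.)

Track the best alternating length ending on an up-step vs a down-step at each position: up/down = 1/1, 1/2, 1/2, 3/2, 3/1, 3/1, 1/4, 5/4, 1/6, 7/6, 7/6, 7/4, 7/1, 7/1, 7/8, 9/8.
The maximum over both is 9; one such subsequence is 28, 12, 15, 2, 19, 2, 13, 7, 24.

9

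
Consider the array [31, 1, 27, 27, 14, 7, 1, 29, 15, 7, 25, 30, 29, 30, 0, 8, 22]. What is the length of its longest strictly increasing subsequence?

Let dp[i] be the longest increasing subsequence ending at position i. Then dp = [1, 1, 2, 2, 2, 2, 1, 3, 3, 2, 4, 5, 5, 6, 1, 3, 4].
The maximum is 6; one witness is 1, 14, 15, 25, 29, 30 at positions 2,5,9,11,13,14.

6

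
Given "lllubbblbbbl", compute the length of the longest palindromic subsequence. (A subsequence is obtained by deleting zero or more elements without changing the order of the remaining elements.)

9

Using dp[i][j] = 2 + dp[i+1][j−1] if the ends match, else max(dp[i+1][j], dp[i][j−1]):
dp[1][12] = 9. A witness is lbbblbbbl at positions 1,5,6,7,8,9,10,11,12.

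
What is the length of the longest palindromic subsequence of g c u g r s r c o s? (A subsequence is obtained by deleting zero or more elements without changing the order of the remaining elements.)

5

Using dp[i][j] = 2 + dp[i+1][j−1] if the ends match, else max(dp[i+1][j], dp[i][j−1]):
dp[1][10] = 5. A witness is crsrc at positions 2,5,6,7,8.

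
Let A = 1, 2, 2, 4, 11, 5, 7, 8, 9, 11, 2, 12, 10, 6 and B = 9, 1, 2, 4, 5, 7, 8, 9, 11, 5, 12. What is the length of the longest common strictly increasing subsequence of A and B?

9

A longest common strictly increasing subsequence is 1, 2, 4, 5, 7, 8, 9, 11, 12 (length 9); it appears in order in both A and B, and no longer such subsequence exists.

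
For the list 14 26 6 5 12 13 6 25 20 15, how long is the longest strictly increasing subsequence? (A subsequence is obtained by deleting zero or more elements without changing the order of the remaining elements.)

Let dp[i] be the longest increasing subsequence ending at position i. Then dp = [1, 2, 1, 1, 2, 3, 2, 4, 4, 4].
The maximum is 4; one witness is 6, 12, 13, 25 at positions 3,5,6,8.

4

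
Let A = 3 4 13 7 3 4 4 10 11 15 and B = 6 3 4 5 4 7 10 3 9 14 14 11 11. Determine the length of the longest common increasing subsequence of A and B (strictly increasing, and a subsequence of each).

5

For each value that appears in both, track the longest common increasing run ending there.
The best achievable length is 5; one witness is 3, 4, 7, 10, 11 (A-positions 1,2,4,8,9, B-positions 2,3,6,7,12).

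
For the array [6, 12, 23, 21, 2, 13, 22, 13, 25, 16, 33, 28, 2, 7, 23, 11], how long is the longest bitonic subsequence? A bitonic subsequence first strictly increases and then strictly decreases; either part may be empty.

One longest bitonic subsequence is 6, 12, 21, 22, 25, 33, 28, 23, 11 (positions 1,2,4,7,9,11,12,15,16): it rises to 33 then falls. Length 9 is optimal.

9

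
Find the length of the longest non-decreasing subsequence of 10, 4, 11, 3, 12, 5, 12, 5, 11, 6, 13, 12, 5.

5

Scanning left to right, the best length ending at each element is: 10→1, 4→1, 11→2, 3→1, 12→3, 5→2, 12→4, 5→3, 11→4, 6→4, 13→5, 12→5, 5→4.
So the longest non-decreasing subsequence has length 5, e.g. 10, 11, 12, 12, 13.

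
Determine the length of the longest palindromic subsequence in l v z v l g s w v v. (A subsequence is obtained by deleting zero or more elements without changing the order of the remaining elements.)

5

One longest palindromic subsequence is vvwvv (positions 2,4,8,9,10); it reads the same forward and backward, and the interval DP gives dp[1][10] = 5.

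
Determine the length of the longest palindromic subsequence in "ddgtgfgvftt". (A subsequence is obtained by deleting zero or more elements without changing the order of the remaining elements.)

5

Using dp[i][j] = 2 + dp[i+1][j−1] if the ends match, else max(dp[i+1][j], dp[i][j−1]):
dp[1][11] = 5. A witness is tfvft at positions 4,6,8,9,11.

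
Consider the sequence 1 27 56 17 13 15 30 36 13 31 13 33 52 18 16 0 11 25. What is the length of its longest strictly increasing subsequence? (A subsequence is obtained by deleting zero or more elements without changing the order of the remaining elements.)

7

Let dp[i] be the longest increasing subsequence ending at position i. Then dp = [1, 2, 3, 2, 2, 3, 4, 5, 2, 5, 2, 6, 7, 4, 4, 1, 2, 5].
The maximum is 7; one witness is 1, 13, 15, 30, 31, 33, 52 at positions 1,5,6,7,10,12,13.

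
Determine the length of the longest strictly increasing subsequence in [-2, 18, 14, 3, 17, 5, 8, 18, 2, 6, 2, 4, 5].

One longest increasing subsequence is -2, 3, 5, 8, 18 (positions 1,4,6,7,8), of length 5; no longer one exists.

5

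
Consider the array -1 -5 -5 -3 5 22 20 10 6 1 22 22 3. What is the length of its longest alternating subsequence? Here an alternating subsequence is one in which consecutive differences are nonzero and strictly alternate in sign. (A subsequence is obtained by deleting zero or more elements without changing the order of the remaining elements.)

6

A longest alternating subsequence is -1, -5, 22, 20, 22, 3 (positions 1,2,6,7,11,13); its 5 consecutive differences strictly alternate in sign, and length 6 is optimal.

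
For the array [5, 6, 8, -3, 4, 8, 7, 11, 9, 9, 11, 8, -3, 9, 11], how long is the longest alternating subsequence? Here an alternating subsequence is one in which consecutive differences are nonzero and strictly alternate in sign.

Track the best alternating length ending on an up-step vs a down-step at each position: up/down = 1/1, 2/1, 2/1, 1/3, 4/3, 4/1, 4/5, 6/1, 6/7, 6/7, 8/1, 6/9, 1/9, 10/9, 10/1.
The maximum over both is 10; one such subsequence is 5, 6, -3, 8, 7, 11, 9, 11, 8, 9.

10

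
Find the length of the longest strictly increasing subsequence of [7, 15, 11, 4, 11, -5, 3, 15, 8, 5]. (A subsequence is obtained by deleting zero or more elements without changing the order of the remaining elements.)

One longest increasing subsequence is 7, 11, 15 (positions 1,3,8), of length 3; no longer one exists.

3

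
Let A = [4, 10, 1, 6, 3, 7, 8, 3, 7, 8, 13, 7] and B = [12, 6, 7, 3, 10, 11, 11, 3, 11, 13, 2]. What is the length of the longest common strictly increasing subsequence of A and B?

A longest common strictly increasing subsequence is 6, 7, 13 (length 3); it appears in order in both A and B, and no longer such subsequence exists.

3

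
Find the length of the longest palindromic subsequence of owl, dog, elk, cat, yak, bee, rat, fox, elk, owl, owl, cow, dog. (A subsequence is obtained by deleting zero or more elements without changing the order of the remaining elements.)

Using dp[i][j] = 2 + dp[i+1][j−1] if the ends match, else max(dp[i+1][j], dp[i][j−1]):
dp[1][13] = 5. A witness is dog elk fox elk dog at positions 2,3,8,9,13.

5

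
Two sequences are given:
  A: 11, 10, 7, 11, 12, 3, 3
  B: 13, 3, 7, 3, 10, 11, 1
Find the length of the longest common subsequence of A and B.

2

A longest common subsequence is 10, 11 (length 2); the LCS DP confirms no longer common subsequence exists.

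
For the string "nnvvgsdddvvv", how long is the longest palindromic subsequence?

7

One longest palindromic subsequence is vvdddvv (positions 3,4,7,8,9,11,12); it reads the same forward and backward, and the interval DP gives dp[1][12] = 7.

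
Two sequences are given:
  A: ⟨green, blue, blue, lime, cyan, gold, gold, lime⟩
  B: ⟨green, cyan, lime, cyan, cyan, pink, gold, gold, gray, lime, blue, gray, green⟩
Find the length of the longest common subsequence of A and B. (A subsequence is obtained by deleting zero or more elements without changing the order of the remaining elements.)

Backtracking the LCS table gives one alignment: green (A1,B1) → lime (A4,B3) → cyan (A5,B5) → gold (A6,B7) → gold (A7,B8) → lime (A8,B10).
So the longest common subsequence has length 6.

6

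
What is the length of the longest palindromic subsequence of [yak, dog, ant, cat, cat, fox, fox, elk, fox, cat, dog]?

Using dp[i][j] = 2 + dp[i+1][j−1] if the ends match, else max(dp[i+1][j], dp[i][j−1]):
dp[1][11] = 7. A witness is dog cat fox elk fox cat dog at positions 2,4,6,8,9,10,11.

7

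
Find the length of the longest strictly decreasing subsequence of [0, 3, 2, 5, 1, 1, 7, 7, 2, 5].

3

Scanning left to right, the best length ending at each element is: 0→1, 3→1, 2→2, 5→1, 1→3, 1→3, 7→1, 7→1, 2→2, 5→2.
So the longest decreasing subsequence has length 3, e.g. 3, 2, 1.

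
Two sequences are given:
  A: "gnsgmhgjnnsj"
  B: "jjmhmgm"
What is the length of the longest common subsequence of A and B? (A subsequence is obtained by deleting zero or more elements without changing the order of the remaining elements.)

A longest common subsequence is mhg (length 3); the LCS DP confirms no longer common subsequence exists.

3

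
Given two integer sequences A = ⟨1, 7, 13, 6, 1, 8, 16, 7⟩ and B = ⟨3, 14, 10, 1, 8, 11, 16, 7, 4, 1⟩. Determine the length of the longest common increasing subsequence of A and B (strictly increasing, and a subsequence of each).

A longest common strictly increasing subsequence is 1, 8, 16 (length 3); it appears in order in both A and B, and no longer such subsequence exists.

3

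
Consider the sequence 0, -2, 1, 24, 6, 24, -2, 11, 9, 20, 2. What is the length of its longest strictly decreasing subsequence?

Scanning left to right, the best length ending at each element is: 0→1, -2→2, 1→1, 24→1, 6→2, 24→1, -2→3, 11→2, 9→3, 20→2, 2→4.
So the longest decreasing subsequence has length 4, e.g. 24, 11, 9, 2.

4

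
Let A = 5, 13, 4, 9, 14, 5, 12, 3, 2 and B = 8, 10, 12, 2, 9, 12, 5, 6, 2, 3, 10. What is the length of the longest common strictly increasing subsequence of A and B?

For each value that appears in both, track the longest common increasing run ending there.
The best achievable length is 2; one witness is 9, 12 (A-positions 4,7, B-positions 5,6).

2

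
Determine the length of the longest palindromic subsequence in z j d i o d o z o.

5

One longest palindromic subsequence is zodoz (positions 1,5,6,7,8); it reads the same forward and backward, and the interval DP gives dp[1][9] = 5.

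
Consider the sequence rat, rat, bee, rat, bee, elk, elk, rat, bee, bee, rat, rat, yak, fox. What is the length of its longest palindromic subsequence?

Using dp[i][j] = 2 + dp[i+1][j−1] if the ends match, else max(dp[i+1][j], dp[i][j−1]):
dp[1][14] = 10. A witness is rat rat bee bee elk elk bee bee rat rat at positions 1,2,3,5,6,7,9,10,11,12.

10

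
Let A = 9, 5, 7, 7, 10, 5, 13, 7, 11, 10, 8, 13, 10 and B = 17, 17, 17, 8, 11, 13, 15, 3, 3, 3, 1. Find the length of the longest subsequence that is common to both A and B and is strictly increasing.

For each value that appears in both, track the longest common increasing run ending there.
The best achievable length is 2; one witness is 8, 13 (A-positions 11,12, B-positions 4,6).

2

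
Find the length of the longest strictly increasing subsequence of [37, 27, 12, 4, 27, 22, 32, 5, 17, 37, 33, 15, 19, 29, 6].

Scanning left to right, the best length ending at each element is: 37→1, 27→1, 12→1, 4→1, 27→2, 22→2, 32→3, 5→2, 17→3, 37→4, 33→4, 15→3, 19→4, 29→5, 6→3.
So the longest increasing subsequence has length 5, e.g. 4, 5, 17, 19, 29.

5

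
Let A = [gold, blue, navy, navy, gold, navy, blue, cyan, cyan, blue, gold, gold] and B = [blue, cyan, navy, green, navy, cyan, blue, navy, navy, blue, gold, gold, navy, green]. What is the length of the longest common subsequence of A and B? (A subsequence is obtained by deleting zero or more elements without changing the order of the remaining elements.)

7

Backtracking the LCS table gives one alignment: blue (A2,B1) → navy (A3,B5) → navy (A4,B8) → navy (A6,B9) → blue (A10,B10) → gold (A11,B11) → gold (A12,B12).
So the longest common subsequence has length 7.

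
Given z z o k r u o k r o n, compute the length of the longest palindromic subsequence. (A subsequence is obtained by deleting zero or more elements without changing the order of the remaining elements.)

One longest palindromic subsequence is orkro (positions 3,5,8,9,10); it reads the same forward and backward, and the interval DP gives dp[1][11] = 5.

5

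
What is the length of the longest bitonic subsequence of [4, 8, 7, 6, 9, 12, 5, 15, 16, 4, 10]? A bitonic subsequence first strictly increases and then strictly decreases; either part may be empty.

One longest bitonic subsequence is 4, 8, 9, 12, 15, 16, 10 (positions 1,2,5,6,8,9,11): it rises to 16 then falls. Length 7 is optimal.

7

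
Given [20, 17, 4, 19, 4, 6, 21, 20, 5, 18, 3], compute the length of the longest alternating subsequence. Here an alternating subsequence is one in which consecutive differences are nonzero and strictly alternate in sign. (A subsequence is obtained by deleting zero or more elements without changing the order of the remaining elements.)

8

Track the best alternating length ending on an up-step vs a down-step at each position: up/down = 1/1, 1/2, 1/2, 3/2, 1/4, 5/4, 5/1, 5/6, 5/6, 7/6, 1/8.
The maximum over both is 8; one such subsequence is 20, 17, 19, 4, 6, 5, 18, 3.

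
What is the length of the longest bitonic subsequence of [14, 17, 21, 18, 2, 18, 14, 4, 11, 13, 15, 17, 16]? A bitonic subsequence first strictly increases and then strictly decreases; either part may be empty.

One longest bitonic subsequence is 2, 4, 11, 13, 15, 17, 16 (positions 5,8,9,10,11,12,13): it rises to 17 then falls. Length 7 is optimal.

7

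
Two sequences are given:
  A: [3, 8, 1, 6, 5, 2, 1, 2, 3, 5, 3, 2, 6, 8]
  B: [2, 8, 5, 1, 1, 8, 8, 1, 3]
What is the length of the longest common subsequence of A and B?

A longest common subsequence is 8, 1, 1, 3 (length 4); the LCS DP confirms no longer common subsequence exists.

4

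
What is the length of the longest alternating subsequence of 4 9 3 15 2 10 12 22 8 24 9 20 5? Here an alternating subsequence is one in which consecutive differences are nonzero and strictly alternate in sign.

11

A longest alternating subsequence is 4, 9, 3, 15, 2, 10, 8, 24, 9, 20, 5 (positions 1,2,3,4,5,6,9,10,11,12,13); its 10 consecutive differences strictly alternate in sign, and length 11 is optimal.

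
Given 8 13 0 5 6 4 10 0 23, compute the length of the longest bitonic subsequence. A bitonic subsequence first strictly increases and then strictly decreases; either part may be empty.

5

Let inc[i] be the LIS ending at i and dec[i] the longest strictly decreasing subsequence starting at i. inc = [1, 2, 1, 2, 3, 2, 4, 1, 5], dec = [4, 4, 1, 3, 3, 2, 2, 1, 1].
max_i inc[i]+dec[i]−1 = 5, with one witness 8, 13, 6, 4, 0.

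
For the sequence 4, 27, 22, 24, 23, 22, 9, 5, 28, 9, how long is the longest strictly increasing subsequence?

One longest increasing subsequence is 4, 22, 24, 28 (positions 1,3,4,9), of length 4; no longer one exists.

4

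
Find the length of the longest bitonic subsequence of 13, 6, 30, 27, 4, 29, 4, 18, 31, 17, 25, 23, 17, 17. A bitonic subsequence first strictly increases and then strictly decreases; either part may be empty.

7

One longest bitonic subsequence is 13, 27, 29, 31, 25, 23, 17 (positions 1,4,6,9,11,12,14): it rises to 31 then falls. Length 7 is optimal.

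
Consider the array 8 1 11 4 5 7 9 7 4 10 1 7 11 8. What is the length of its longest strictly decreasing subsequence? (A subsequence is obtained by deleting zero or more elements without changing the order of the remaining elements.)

5

Scanning left to right, the best length ending at each element is: 8→1, 1→2, 11→1, 4→2, 5→2, 7→2, 9→2, 7→3, 4→4, 10→2, 1→5, 7→3, 11→1, 8→3.
So the longest decreasing subsequence has length 5, e.g. 11, 9, 7, 4, 1.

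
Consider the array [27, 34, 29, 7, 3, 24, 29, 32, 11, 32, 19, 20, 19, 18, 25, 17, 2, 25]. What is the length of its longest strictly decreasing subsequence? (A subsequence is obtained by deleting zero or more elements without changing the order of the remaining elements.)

8

Let dp[i] be the longest decreasing subsequence ending at position i. Then dp = [1, 1, 2, 3, 4, 3, 2, 2, 4, 2, 4, 4, 5, 6, 3, 7, 8, 3].
The maximum is 8; one witness is 34, 29, 24, 20, 19, 18, 17, 2 at positions 2,3,6,12,13,14,16,17.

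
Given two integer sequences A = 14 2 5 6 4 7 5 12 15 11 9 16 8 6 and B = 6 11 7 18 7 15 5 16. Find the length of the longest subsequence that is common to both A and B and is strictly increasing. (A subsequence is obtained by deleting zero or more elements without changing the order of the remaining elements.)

4

A longest common strictly increasing subsequence is 6, 7, 15, 16 (length 4); it appears in order in both A and B, and no longer such subsequence exists.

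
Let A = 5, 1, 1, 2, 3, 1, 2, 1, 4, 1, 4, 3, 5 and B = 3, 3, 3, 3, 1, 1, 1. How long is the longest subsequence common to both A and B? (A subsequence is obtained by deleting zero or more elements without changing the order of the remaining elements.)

4

A longest common subsequence is 3, 1, 1, 1 (length 4); the LCS DP confirms no longer common subsequence exists.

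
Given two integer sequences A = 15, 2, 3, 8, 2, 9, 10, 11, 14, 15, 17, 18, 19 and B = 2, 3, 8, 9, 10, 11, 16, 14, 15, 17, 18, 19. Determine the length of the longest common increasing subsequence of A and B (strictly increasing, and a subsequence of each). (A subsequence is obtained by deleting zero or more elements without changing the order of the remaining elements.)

11

For each value that appears in both, track the longest common increasing run ending there.
The best achievable length is 11; one witness is 2, 3, 8, 9, 10, 11, 14, 15, 17, 18, 19 (A-positions 2,3,4,6,7,8,9,10,11,12,13, B-positions 1,2,3,4,5,6,8,9,10,11,12).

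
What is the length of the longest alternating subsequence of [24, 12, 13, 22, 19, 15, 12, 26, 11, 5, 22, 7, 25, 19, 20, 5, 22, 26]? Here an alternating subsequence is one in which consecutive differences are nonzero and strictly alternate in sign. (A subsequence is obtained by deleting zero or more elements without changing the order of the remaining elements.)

13

A longest alternating subsequence is 24, 12, 22, 19, 26, 11, 22, 7, 25, 19, 20, 5, 22 (positions 1,2,4,5,8,9,11,12,13,14,15,16,17); its 12 consecutive differences strictly alternate in sign, and length 13 is optimal.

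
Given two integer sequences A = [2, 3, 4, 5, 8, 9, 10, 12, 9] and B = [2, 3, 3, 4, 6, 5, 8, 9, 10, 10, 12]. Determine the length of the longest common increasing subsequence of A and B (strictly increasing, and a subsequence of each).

For each value that appears in both, track the longest common increasing run ending there.
The best achievable length is 8; one witness is 2, 3, 4, 5, 8, 9, 10, 12 (A-positions 1,2,3,4,5,6,7,8, B-positions 1,2,4,6,7,8,9,11).

8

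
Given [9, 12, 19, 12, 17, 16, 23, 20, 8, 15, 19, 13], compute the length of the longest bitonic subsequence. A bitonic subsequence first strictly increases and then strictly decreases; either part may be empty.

Let inc[i] be the LIS ending at i and dec[i] the longest strictly decreasing subsequence starting at i. inc = [1, 2, 3, 2, 3, 3, 4, 4, 1, 3, 4, 3], dec = [2, 2, 5, 2, 4, 3, 4, 3, 1, 2, 2, 1].
max_i inc[i]+dec[i]−1 = 7, with one witness 9, 12, 19, 17, 16, 15, 13.

7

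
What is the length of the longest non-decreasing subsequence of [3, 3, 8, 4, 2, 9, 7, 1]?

Let dp[i] be the longest non-decreasing subsequence ending at position i. Then dp = [1, 2, 3, 3, 1, 4, 4, 1].
The maximum is 4; one witness is 3, 3, 8, 9 at positions 1,2,3,6.

4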